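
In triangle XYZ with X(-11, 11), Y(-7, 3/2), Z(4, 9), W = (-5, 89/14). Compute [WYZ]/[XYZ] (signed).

[XYZ] = ½·((-11)·(3/2−9) + (-7)·(9−11) + 4·(11−(3/2))) = ½·(165/2 + 14 + 38) = 269/4.
[WYZ] = ½·((-5)·(3/2−9) + (-7)·(9−(89/14)) + 4·(89/14−(3/2))) = ½·(75/2 − 37/2 + 136/7) = 269/14, so the ratio is (269/14)/(269/4) = 2/7.

2/7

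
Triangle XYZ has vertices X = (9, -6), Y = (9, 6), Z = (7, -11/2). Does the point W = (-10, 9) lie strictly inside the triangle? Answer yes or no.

Barycentric coordinates of W: (-449/48, 41/48, 19/2).
The three coordinates are negative, positive, positive; a point is interior exactly when all three are positive.

no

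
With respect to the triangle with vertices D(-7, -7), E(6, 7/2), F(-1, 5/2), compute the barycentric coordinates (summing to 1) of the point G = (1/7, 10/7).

Signed area of the reference triangle: [DEF] = ½·((-7)·(7/2−(5/2)) + 6·(5/2−(-7)) + (-1)·(-7−(7/2))) = ½·(-7 + 57 + 21/2) = 121/4.
[GEF] = ½·((1/7)·(7/2−(5/2)) + 6·(5/2−(10/7)) + (-1)·(10/7−(7/2))) = ½·(1/7 + 45/7 + 29/14) = 121/28, so the D-coordinate is (121/28)/(121/4) = 1/7.
[DGF] = ½·((-7)·(10/7−(5/2)) + (1/7)·(5/2−(-7)) + (-1)·(-7−(10/7))) = ½·(15/2 + 19/14 + 59/7) = 121/14, so the E-coordinate is 2/7.
[DEG] = ½·((-7)·(7/2−(10/7)) + 6·(10/7−(-7)) + (1/7)·(-7−(7/2))) = ½·(-29/2 + 354/7 − 3/2) = 121/7, so the F-coordinate is 4/7.

(1/7, 2/7, 4/7)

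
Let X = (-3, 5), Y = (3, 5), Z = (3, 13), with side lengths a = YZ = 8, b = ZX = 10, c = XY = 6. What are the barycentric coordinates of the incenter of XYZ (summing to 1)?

(1/3, 5/12, 1/4)

The incenter has barycentric coordinates proportional to the opposite side lengths: (8 : 10 : 6).
Normalizing by 8+10+6 = 24 gives (1/3, 5/12, 1/4).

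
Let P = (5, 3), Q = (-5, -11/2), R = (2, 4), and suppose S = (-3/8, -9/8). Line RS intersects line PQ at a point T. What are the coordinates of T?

(-5/7, -13/7)

Barycentric coordinates of S with respect to PQR: (3/8, 1/2, 1/8).
On side PQ the R-coordinate is zero; dropping S's R-weight 1/8 and renormalizing the remaining 3/8 : 1/2 gives weights 3/7, 4/7 on P, Q.
T = (3/7)·(5, 3) + (4/7)·(-5, -11/2) = (-5/7, -13/7).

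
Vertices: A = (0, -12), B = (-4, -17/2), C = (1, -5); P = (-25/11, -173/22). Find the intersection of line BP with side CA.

(3/4, -27/4)

Barycentric coordinates of P with respect to ABC: (1/11, 7/11, 3/11).
On side CA the B-coordinate is zero; dropping P's B-weight 7/11 and renormalizing the remaining 3/11 : 1/11 gives weights 3/4, 1/4 on C, A.
Q = (3/4)·(1, -5) + (1/4)·(0, -12) = (3/4, -27/4).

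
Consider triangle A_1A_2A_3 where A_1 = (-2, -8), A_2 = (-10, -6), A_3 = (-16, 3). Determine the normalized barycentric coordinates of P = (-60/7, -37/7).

(2/7, 4/7, 1/7)

Signed area of the reference triangle: [A_1A_2A_3] = ½·((-2)·(-6−3) + (-10)·(3−(-8)) + (-16)·(-8−(-6))) = ½·(18 − 110 + 32) = -30.
[PA_2A_3] = ½·((-60/7)·(-6−3) + (-10)·(3−(-37/7)) + (-16)·(-37/7−(-6))) = ½·(540/7 − 580/7 − 80/7) = -60/7, so the A_1-coordinate is (-60/7)/(-30) = 2/7.
[A_1PA_3] = ½·((-2)·(-37/7−3) + (-60/7)·(3−(-8)) + (-16)·(-8−(-37/7))) = ½·(116/7 − 660/7 + 304/7) = -120/7, so the A_2-coordinate is 4/7.
[A_1A_2P] = ½·((-2)·(-6−(-37/7)) + (-10)·(-37/7−(-8)) + (-60/7)·(-8−(-6))) = ½·(10/7 − 190/7 + 120/7) = -30/7, so the A_3-coordinate is 1/7.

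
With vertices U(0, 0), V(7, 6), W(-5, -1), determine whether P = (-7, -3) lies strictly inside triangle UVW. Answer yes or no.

no

Barycentric coordinates of P: (10/23, -8/23, 21/23).
The three coordinates are positive, negative, positive; a point is interior exactly when all three are positive.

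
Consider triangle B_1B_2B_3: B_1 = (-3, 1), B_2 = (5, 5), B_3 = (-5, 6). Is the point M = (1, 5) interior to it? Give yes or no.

yes

Barycentric coordinates of M: (1/12, 7/12, 1/3).
The three coordinates are positive, positive, positive; a point is interior exactly when all three are positive.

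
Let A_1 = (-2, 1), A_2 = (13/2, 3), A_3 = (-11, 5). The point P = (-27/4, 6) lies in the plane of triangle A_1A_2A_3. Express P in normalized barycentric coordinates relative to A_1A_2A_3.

(-1/2, 1/2, 1)

Signed area of the reference triangle: [A_1A_2A_3] = ½·((-2)·(3−5) + (13/2)·(5−1) + (-11)·(1−3)) = ½·(4 + 26 + 22) = 26.
[PA_2A_3] = ½·((-27/4)·(3−5) + (13/2)·(5−6) + (-11)·(6−3)) = ½·(27/2 − 13/2 − 33) = -13, so the A_1-coordinate is (-13)/26 = -1/2.
[A_1PA_3] = ½·((-2)·(6−5) + (-27/4)·(5−1) + (-11)·(1−6)) = ½·(-2 − 27 + 55) = 13, so the A_2-coordinate is 1/2.
[A_1A_2P] = ½·((-2)·(3−6) + (13/2)·(6−1) + (-27/4)·(1−3)) = ½·(6 + 65/2 + 27/2) = 26, so the A_3-coordinate is 1.
Check: -1/2 + 1/2 + 1 = 1.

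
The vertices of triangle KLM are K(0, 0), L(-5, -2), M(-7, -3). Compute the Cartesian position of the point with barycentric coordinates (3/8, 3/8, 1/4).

N = (3/8)·K + (3/8)·L + (1/4)·M.
x-coordinate: (3/8)·0 + (3/8)·(-5) + (1/4)·(-7) = -29/8.
y-coordinate: (3/8)·0 + (3/8)·(-2) + (1/4)·(-3) = -3/2.

(-29/8, -3/2)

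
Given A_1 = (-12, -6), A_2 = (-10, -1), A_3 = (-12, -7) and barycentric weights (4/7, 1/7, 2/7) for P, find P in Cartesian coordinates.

(-82/7, -39/7)

P = (4/7)·A_1 + (1/7)·A_2 + (2/7)·A_3.
x-coordinate: (4/7)·(-12) + (1/7)·(-10) + (2/7)·(-12) = -82/7.
y-coordinate: (4/7)·(-6) + (1/7)·(-1) + (2/7)·(-7) = -39/7.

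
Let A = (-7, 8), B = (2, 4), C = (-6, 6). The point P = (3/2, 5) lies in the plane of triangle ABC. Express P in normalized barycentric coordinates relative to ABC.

(1/2, 1, -1/2)

Signed area of the reference triangle: [ABC] = ½·((-7)·(4−6) + 2·(6−8) + (-6)·(8−4)) = ½·(14 − 4 − 24) = -7.
[PBC] = ½·((3/2)·(4−6) + 2·(6−5) + (-6)·(5−4)) = ½·(-3 + 2 − 6) = -7/2, so the A-coordinate is (-7/2)/(-7) = 1/2.
[APC] = ½·((-7)·(5−6) + (3/2)·(6−8) + (-6)·(8−5)) = ½·(7 − 3 − 18) = -7, so the B-coordinate is 1.
[ABP] = ½·((-7)·(4−5) + 2·(5−8) + (3/2)·(8−4)) = ½·(7 − 6 + 6) = 7/2, so the C-coordinate is -1/2.
Check: 1/2 + 1 − 1/2 = 1.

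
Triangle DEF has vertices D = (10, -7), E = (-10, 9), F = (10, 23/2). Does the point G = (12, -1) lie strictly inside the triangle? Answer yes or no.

no

Barycentric coordinates of G: (51/74, -1/10, 76/185).
The three coordinates are positive, negative, positive; a point is interior exactly when all three are positive.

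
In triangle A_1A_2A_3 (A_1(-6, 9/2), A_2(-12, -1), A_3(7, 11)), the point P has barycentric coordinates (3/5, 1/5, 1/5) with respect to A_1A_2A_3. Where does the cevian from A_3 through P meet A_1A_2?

(-15/2, 25/8)

Line A_3P meets A_1A_2 where the A_3-coordinate vanishes; zeroing P's A_3-weight and renormalizing leaves A_1, A_2-weights 3/5 : 1/5 → (3/4, 1/4).
So Q = (3/4)·A_1 + (1/4)·A_2 = (-15/2, 25/8).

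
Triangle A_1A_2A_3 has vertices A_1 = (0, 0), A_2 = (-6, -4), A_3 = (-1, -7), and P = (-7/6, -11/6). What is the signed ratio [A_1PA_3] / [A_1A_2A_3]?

[A_1A_2A_3] = ½·(0·(-4−(-7)) + (-6)·(-7−0) + (-1)·(0−(-4))) = ½·(0 + 42 − 4) = 19.
[A_1PA_3] = ½·(0·(-11/6−(-7)) + (-7/6)·(-7−0) + (-1)·(0−(-11/6))) = ½·(0 + 49/6 − 11/6) = 19/6, so the ratio is (19/6)/19 = 1/6.

1/6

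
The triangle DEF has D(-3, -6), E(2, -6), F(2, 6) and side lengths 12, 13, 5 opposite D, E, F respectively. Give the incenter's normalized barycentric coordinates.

(2/5, 13/30, 1/6)

The incenter has barycentric coordinates proportional to the opposite side lengths: (12 : 13 : 5).
Normalizing by 12+13+5 = 30 gives (2/5, 13/30, 1/6).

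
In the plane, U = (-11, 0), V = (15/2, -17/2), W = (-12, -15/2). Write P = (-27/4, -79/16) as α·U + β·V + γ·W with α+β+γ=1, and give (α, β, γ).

(3/8, 1/4, 3/8)

Signed area of the reference triangle: [UVW] = ½·((-11)·(-17/2−(-15/2)) + (15/2)·(-15/2−0) + (-12)·(0−(-17/2))) = ½·(11 − 225/4 − 102) = -589/8.
[PVW] = ½·((-27/4)·(-17/2−(-15/2)) + (15/2)·(-15/2−(-79/16)) + (-12)·(-79/16−(-17/2))) = ½·(27/4 − 615/32 − 171/4) = -1767/64, so the U-coordinate is (-1767/64)/(-589/8) = 3/8.
[UPW] = ½·((-11)·(-79/16−(-15/2)) + (-27/4)·(-15/2−0) + (-12)·(0−(-79/16))) = ½·(-451/16 + 405/8 − 237/4) = -589/32, so the V-coordinate is 1/4.
[UVP] = ½·((-11)·(-17/2−(-79/16)) + (15/2)·(-79/16−0) + (-27/4)·(0−(-17/2))) = ½·(627/16 − 1185/32 − 459/8) = -1767/64, so the W-coordinate is 3/8.
Check: 3/8 + 1/4 + 3/8 = 1.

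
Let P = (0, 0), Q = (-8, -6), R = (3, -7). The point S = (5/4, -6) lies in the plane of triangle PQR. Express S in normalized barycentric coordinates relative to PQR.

Signed area of the reference triangle: [PQR] = ½·(0·(-6−(-7)) + (-8)·(-7−0) + 3·(0−(-6))) = ½·(0 + 56 + 18) = 37.
[SQR] = ½·((5/4)·(-6−(-7)) + (-8)·(-7−(-6)) + 3·(-6−(-6))) = ½·(5/4 + 8 + 0) = 37/8, so the P-coordinate is (37/8)/37 = 1/8.
[PSR] = ½·(0·(-6−(-7)) + (5/4)·(-7−0) + 3·(0−(-6))) = ½·(0 − 35/4 + 18) = 37/8, so the Q-coordinate is 1/8.
[PQS] = ½·(0·(-6−(-6)) + (-8)·(-6−0) + (5/4)·(0−(-6))) = ½·(0 + 48 + 15/2) = 111/4, so the R-coordinate is 3/4.
Check: 1/8 + 1/8 + 3/4 = 1.

(1/8, 1/8, 3/4)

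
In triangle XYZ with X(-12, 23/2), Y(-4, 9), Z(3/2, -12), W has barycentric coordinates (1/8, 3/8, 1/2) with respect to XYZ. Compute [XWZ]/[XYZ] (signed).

3/8

The signed ratio [XWZ]/[XYZ] equals the barycentric coordinate of W at vertex Y, which is 3/8.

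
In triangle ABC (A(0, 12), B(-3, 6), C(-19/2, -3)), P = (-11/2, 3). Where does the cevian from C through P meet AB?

(-3/2, 9)

Barycentric coordinates of P with respect to ABC: (1/4, 1/4, 1/2).
On side AB the C-coordinate is zero; dropping P's C-weight 1/2 and renormalizing the remaining 1/4 : 1/4 gives weights 1/2, 1/2 on A, B.
Q = (1/2)·(0, 12) + (1/2)·(-3, 6) = (-3/2, 9).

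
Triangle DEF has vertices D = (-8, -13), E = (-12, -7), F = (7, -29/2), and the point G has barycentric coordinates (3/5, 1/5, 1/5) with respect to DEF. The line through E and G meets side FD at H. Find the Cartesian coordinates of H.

Line EG meets FD where the E-coordinate vanishes; zeroing G's E-weight and renormalizing leaves F, D-weights 1/5 : 3/5 → (1/4, 3/4).
So H = (1/4)·F + (3/4)·D = (-17/4, -107/8).

(-17/4, -107/8)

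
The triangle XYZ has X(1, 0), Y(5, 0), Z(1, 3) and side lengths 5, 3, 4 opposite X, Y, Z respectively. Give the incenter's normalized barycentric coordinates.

(5/12, 1/4, 1/3)

The incenter has barycentric coordinates proportional to the opposite side lengths: (5 : 3 : 4).
Normalizing by 5+3+4 = 12 gives (5/12, 1/4, 1/3).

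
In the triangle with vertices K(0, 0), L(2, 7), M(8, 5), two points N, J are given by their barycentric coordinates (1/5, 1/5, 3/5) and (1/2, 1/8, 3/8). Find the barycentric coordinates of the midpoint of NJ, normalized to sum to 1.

Since both coordinate triples sum to 1, the midpoint's barycentrics are the componentwise average.
(1/5+1/2)/2 = 7/20; similarly 13/80 and 39/80.

(7/20, 13/80, 39/80)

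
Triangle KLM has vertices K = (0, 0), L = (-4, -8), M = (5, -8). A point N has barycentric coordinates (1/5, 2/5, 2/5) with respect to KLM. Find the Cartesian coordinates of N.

(2/5, -32/5)

N = (1/5)·K + (2/5)·L + (2/5)·M.
x-coordinate: (1/5)·0 + (2/5)·(-4) + (2/5)·5 = 2/5.
y-coordinate: (1/5)·0 + (2/5)·(-8) + (2/5)·(-8) = -32/5.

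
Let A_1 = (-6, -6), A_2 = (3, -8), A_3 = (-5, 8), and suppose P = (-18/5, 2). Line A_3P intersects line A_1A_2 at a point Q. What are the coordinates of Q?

Barycentric coordinates of P with respect to A_1A_2A_3: (1/5, 1/5, 3/5).
On side A_1A_2 the A_3-coordinate is zero; dropping P's A_3-weight 3/5 and renormalizing the remaining 1/5 : 1/5 gives weights 1/2, 1/2 on A_1, A_2.
Q = (1/2)·(-6, -6) + (1/2)·(3, -8) = (-3/2, -7).

(-3/2, -7)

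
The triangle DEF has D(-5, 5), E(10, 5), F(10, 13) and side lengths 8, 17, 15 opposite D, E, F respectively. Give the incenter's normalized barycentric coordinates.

The incenter has barycentric coordinates proportional to the opposite side lengths: (8 : 17 : 15).
Normalizing by 8+17+15 = 40 gives (1/5, 17/40, 3/8).

(1/5, 17/40, 3/8)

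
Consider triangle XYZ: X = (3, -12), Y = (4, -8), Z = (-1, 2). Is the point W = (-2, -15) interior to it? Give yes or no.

no

Barycentric coordinates of W: (19/6, -41/15, 17/30).
The three coordinates are positive, negative, positive; a point is interior exactly when all three are positive.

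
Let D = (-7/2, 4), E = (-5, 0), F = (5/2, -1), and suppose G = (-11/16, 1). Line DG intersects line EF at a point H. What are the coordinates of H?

(1, -4/5)

Barycentric coordinates of G with respect to DEF: (3/8, 1/8, 1/2).
On side EF the D-coordinate is zero; dropping G's D-weight 3/8 and renormalizing the remaining 1/8 : 1/2 gives weights 1/5, 4/5 on E, F.
H = (1/5)·(-5, 0) + (4/5)·(5/2, -1) = (1, -4/5).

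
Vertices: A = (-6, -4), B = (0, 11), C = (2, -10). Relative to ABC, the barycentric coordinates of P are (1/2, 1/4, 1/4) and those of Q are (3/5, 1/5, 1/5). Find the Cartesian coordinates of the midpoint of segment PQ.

(-57/20, -79/40)

Barycentric coordinates of the midpoint are the average: (11/20, 9/40, 9/40).
Converting: (11/20)·A + (9/40)·B + (9/40)·C = (-57/20, -79/40).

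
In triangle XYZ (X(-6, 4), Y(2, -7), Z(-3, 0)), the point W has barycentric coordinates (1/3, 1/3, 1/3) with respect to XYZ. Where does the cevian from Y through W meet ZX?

(-9/2, 2)

Line YW meets ZX where the Y-coordinate vanishes; zeroing W's Y-weight and renormalizing leaves Z, X-weights 1/3 : 1/3 → (1/2, 1/2).
So V = (1/2)·Z + (1/2)·X = (-9/2, 2).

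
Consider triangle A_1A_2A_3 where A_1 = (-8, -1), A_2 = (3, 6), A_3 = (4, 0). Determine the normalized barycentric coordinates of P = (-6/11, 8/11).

(4/11, 2/11, 5/11)

Signed area of the reference triangle: [A_1A_2A_3] = ½·((-8)·(6−0) + 3·(0−(-1)) + 4·(-1−6)) = ½·(-48 + 3 − 28) = -73/2.
[PA_2A_3] = ½·((-6/11)·(6−0) + 3·(0−(8/11)) + 4·(8/11−6)) = ½·(-36/11 − 24/11 − 232/11) = -146/11, so the A_1-coordinate is (-146/11)/(-73/2) = 4/11.
[A_1PA_3] = ½·((-8)·(8/11−0) + (-6/11)·(0−(-1)) + 4·(-1−(8/11))) = ½·(-64/11 − 6/11 − 76/11) = -73/11, so the A_2-coordinate is 2/11.
[A_1A_2P] = ½·((-8)·(6−(8/11)) + 3·(8/11−(-1)) + (-6/11)·(-1−6)) = ½·(-464/11 + 57/11 + 42/11) = -365/22, so the A_3-coordinate is 5/11.
Check: 4/11 + 2/11 + 5/11 = 1.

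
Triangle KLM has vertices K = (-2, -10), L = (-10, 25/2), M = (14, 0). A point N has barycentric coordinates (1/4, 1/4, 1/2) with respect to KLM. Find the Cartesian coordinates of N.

N = (1/4)·K + (1/4)·L + (1/2)·M.
x-coordinate: (1/4)·(-2) + (1/4)·(-10) + (1/2)·14 = 4.
y-coordinate: (1/4)·(-10) + (1/4)·(25/2) + (1/2)·0 = 5/8.

(4, 5/8)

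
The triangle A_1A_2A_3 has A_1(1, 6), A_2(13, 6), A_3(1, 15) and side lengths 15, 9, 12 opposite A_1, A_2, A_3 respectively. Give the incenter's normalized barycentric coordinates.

(5/12, 1/4, 1/3)

The incenter has barycentric coordinates proportional to the opposite side lengths: (15 : 9 : 12).
Normalizing by 15+9+12 = 36 gives (5/12, 1/4, 1/3).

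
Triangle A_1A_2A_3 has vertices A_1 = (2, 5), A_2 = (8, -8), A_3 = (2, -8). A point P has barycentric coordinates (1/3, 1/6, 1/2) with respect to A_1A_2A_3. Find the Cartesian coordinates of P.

(3, -11/3)

P = (1/3)·A_1 + (1/6)·A_2 + (1/2)·A_3.
x-coordinate: (1/3)·2 + (1/6)·8 + (1/2)·2 = 3.
y-coordinate: (1/3)·5 + (1/6)·(-8) + (1/2)·(-8) = -11/3.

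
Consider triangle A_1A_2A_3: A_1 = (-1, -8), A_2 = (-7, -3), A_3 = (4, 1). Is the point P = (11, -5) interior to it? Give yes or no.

Barycentric coordinates of P: (94/79, -93/79, 78/79).
The three coordinates are positive, negative, positive; a point is interior exactly when all three are positive.

no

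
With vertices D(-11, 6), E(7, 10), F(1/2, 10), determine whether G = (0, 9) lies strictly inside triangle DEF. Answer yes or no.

yes

Barycentric coordinates of G: (1/4, 19/52, 5/13).
The three coordinates are positive, positive, positive; a point is interior exactly when all three are positive.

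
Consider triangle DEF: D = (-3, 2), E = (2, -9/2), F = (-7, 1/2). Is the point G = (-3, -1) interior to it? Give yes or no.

yes

Barycentric coordinates of G: (13/67, 24/67, 30/67).
The three coordinates are positive, positive, positive; a point is interior exactly when all three are positive.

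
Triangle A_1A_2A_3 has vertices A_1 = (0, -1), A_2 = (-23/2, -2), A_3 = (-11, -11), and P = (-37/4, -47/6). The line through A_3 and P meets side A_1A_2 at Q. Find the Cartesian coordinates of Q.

(-23/4, -3/2)

Barycentric coordinates of P with respect to A_1A_2A_3: (1/6, 1/6, 2/3).
On side A_1A_2 the A_3-coordinate is zero; dropping P's A_3-weight 2/3 and renormalizing the remaining 1/6 : 1/6 gives weights 1/2, 1/2 on A_1, A_2.
Q = (1/2)·(0, -1) + (1/2)·(-23/2, -2) = (-23/4, -3/2).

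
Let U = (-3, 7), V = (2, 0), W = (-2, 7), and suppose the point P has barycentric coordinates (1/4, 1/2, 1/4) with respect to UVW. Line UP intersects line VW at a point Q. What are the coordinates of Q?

Line UP meets VW where the U-coordinate vanishes; zeroing P's U-weight and renormalizing leaves V, W-weights 1/2 : 1/4 → (2/3, 1/3).
So Q = (2/3)·V + (1/3)·W = (2/3, 7/3).

(2/3, 7/3)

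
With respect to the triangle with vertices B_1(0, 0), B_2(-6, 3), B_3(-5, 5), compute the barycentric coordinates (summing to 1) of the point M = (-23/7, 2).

Signed area of the reference triangle: [B_1B_2B_3] = ½·(0·(3−5) + (-6)·(5−0) + (-5)·(0−3)) = ½·(0 − 30 + 15) = -15/2.
[MB_2B_3] = ½·((-23/7)·(3−5) + (-6)·(5−2) + (-5)·(2−3)) = ½·(46/7 − 18 + 5) = -45/14, so the B_1-coordinate is (-45/14)/(-15/2) = 3/7.
[B_1MB_3] = ½·(0·(2−5) + (-23/7)·(5−0) + (-5)·(0−2)) = ½·(0 − 115/7 + 10) = -45/14, so the B_2-coordinate is 3/7.
[B_1B_2M] = ½·(0·(3−2) + (-6)·(2−0) + (-23/7)·(0−3)) = ½·(0 − 12 + 69/7) = -15/14, so the B_3-coordinate is 1/7.

(3/7, 3/7, 1/7)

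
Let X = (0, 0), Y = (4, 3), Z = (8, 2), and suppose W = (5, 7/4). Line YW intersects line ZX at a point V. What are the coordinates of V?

Barycentric coordinates of W with respect to XYZ: (1/4, 1/4, 1/2).
On side ZX the Y-coordinate is zero; dropping W's Y-weight 1/4 and renormalizing the remaining 1/2 : 1/4 gives weights 2/3, 1/3 on Z, X.
V = (2/3)·(8, 2) + (1/3)·(0, 0) = (16/3, 4/3).

(16/3, 4/3)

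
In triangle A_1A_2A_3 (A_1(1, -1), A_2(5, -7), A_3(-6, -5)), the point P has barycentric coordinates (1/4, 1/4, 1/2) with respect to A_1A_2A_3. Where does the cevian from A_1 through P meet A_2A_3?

Line A_1P meets A_2A_3 where the A_1-coordinate vanishes; zeroing P's A_1-weight and renormalizing leaves A_2, A_3-weights 1/4 : 1/2 → (1/3, 2/3).
So Q = (1/3)·A_2 + (2/3)·A_3 = (-7/3, -17/3).

(-7/3, -17/3)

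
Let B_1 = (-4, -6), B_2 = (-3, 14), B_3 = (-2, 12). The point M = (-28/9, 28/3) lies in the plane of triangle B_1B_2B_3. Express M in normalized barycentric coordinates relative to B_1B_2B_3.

(2/9, 2/3, 1/9)

Signed area of the reference triangle: [B_1B_2B_3] = ½·((-4)·(14−12) + (-3)·(12−(-6)) + (-2)·(-6−14)) = ½·(-8 − 54 + 40) = -11.
[MB_2B_3] = ½·((-28/9)·(14−12) + (-3)·(12−(28/3)) + (-2)·(28/3−14)) = ½·(-56/9 − 8 + 28/3) = -22/9, so the B_1-coordinate is (-22/9)/(-11) = 2/9.
[B_1MB_3] = ½·((-4)·(28/3−12) + (-28/9)·(12−(-6)) + (-2)·(-6−(28/3))) = ½·(32/3 − 56 + 92/3) = -22/3, so the B_2-coordinate is 2/3.
[B_1B_2M] = ½·((-4)·(14−(28/3)) + (-3)·(28/3−(-6)) + (-28/9)·(-6−14)) = ½·(-56/3 − 46 + 560/9) = -11/9, so the B_3-coordinate is 1/9.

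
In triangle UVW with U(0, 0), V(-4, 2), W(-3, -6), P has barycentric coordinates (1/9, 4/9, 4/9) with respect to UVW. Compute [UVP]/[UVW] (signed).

4/9

The signed ratio [UVP]/[UVW] equals the barycentric coordinate of P at vertex W, which is 4/9.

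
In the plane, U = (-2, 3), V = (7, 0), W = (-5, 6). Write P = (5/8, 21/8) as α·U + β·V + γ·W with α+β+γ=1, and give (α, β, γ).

(3/8, 3/8, 1/4)

Signed area of the reference triangle: [UVW] = ½·((-2)·(0−6) + 7·(6−3) + (-5)·(3−0)) = ½·(12 + 21 − 15) = 9.
[PVW] = ½·((5/8)·(0−6) + 7·(6−(21/8)) + (-5)·(21/8−0)) = ½·(-15/4 + 189/8 − 105/8) = 27/8, so the U-coordinate is (27/8)/9 = 3/8.
[UPW] = ½·((-2)·(21/8−6) + (5/8)·(6−3) + (-5)·(3−(21/8))) = ½·(27/4 + 15/8 − 15/8) = 27/8, so the V-coordinate is 3/8.
[UVP] = ½·((-2)·(0−(21/8)) + 7·(21/8−3) + (5/8)·(3−0)) = ½·(21/4 − 21/8 + 15/8) = 9/4, so the W-coordinate is 1/4.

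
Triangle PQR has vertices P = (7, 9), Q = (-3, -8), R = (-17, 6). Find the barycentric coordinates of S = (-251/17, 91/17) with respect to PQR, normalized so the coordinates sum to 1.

(1/17, 1/17, 15/17)

Signed area of the reference triangle: [PQR] = ½·(7·(-8−6) + (-3)·(6−9) + (-17)·(9−(-8))) = ½·(-98 + 9 − 289) = -189.
[SQR] = ½·((-251/17)·(-8−6) + (-3)·(6−(91/17)) + (-17)·(91/17−(-8))) = ½·(3514/17 − 33/17 − 227) = -189/17, so the P-coordinate is (-189/17)/(-189) = 1/17.
[PSR] = ½·(7·(91/17−6) + (-251/17)·(6−9) + (-17)·(9−(91/17))) = ½·(-77/17 + 753/17 − 62) = -189/17, so the Q-coordinate is 1/17.
[PQS] = ½·(7·(-8−(91/17)) + (-3)·(91/17−9) + (-251/17)·(9−(-8))) = ½·(-1589/17 + 186/17 − 251) = -2835/17, so the R-coordinate is 15/17.
Check: 1/17 + 1/17 + 15/17 = 1.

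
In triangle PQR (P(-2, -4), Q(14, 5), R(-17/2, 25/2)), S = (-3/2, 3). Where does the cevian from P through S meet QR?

Barycentric coordinates of S with respect to PQR: (1/2, 1/6, 1/3).
On side QR the P-coordinate is zero; dropping S's P-weight 1/2 and renormalizing the remaining 1/6 : 1/3 gives weights 1/3, 2/3 on Q, R.
T = (1/3)·(14, 5) + (2/3)·(-17/2, 25/2) = (-1, 10).

(-1, 10)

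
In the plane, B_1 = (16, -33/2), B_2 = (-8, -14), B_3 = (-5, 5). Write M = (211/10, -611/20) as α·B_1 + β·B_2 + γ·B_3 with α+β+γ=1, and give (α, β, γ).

Signed area of the reference triangle: [B_1B_2B_3] = ½·(16·(-14−5) + (-8)·(5−(-33/2)) + (-5)·(-33/2−(-14))) = ½·(-304 − 172 + 25/2) = -927/4.
[MB_2B_3] = ½·((211/10)·(-14−5) + (-8)·(5−(-611/20)) + (-5)·(-611/20−(-14))) = ½·(-4009/10 − 1422/5 + 331/4) = -12051/40, so the B_1-coordinate is (-12051/40)/(-927/4) = 13/10.
[B_1MB_3] = ½·(16·(-611/20−5) + (211/10)·(5−(-33/2)) + (-5)·(-33/2−(-611/20))) = ½·(-2844/5 + 9073/20 − 281/4) = -927/10, so the B_2-coordinate is 2/5.
[B_1B_2M] = ½·(16·(-14−(-611/20)) + (-8)·(-611/20−(-33/2)) + (211/10)·(-33/2−(-14))) = ½·(1324/5 + 562/5 − 211/4) = 6489/40, so the B_3-coordinate is -7/10.

(13/10, 2/5, -7/10)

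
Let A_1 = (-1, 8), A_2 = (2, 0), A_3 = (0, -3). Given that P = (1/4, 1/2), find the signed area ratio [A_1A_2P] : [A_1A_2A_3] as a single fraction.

[A_1A_2A_3] = ½·((-1)·(0−(-3)) + 2·(-3−8) + 0·(8−0)) = ½·(-3 − 22 + 0) = -25/2.
[A_1A_2P] = ½·((-1)·(0−(1/2)) + 2·(1/2−8) + (1/4)·(8−0)) = ½·(1/2 − 15 + 2) = -25/4, so the ratio is (-25/4)/(-25/2) = 1/2.

1/2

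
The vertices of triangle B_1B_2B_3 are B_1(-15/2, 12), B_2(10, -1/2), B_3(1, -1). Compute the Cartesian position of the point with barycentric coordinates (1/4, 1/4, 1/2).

(9/8, 19/8)

M = (1/4)·B_1 + (1/4)·B_2 + (1/2)·B_3.
x-coordinate: (1/4)·(-15/2) + (1/4)·10 + (1/2)·1 = 9/8.
y-coordinate: (1/4)·12 + (1/4)·(-1/2) + (1/2)·(-1) = 19/8.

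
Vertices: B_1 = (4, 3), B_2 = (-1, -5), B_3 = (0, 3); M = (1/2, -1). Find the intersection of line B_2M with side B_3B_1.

Barycentric coordinates of M with respect to B_1B_2B_3: (1/4, 1/2, 1/4).
On side B_3B_1 the B_2-coordinate is zero; dropping M's B_2-weight 1/2 and renormalizing the remaining 1/4 : 1/4 gives weights 1/2, 1/2 on B_3, B_1.
N = (1/2)·(0, 3) + (1/2)·(4, 3) = (2, 3).

(2, 3)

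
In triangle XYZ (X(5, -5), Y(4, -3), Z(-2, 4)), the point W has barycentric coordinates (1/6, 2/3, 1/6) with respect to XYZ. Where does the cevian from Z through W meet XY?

Line ZW meets XY where the Z-coordinate vanishes; zeroing W's Z-weight and renormalizing leaves X, Y-weights 1/6 : 2/3 → (1/5, 4/5).
So V = (1/5)·X + (4/5)·Y = (21/5, -17/5).

(21/5, -17/5)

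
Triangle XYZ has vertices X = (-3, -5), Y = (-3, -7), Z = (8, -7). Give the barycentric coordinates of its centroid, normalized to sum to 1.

(1/3, 1/3, 1/3)

The centroid is the average of the vertices, so each weight is 1/3.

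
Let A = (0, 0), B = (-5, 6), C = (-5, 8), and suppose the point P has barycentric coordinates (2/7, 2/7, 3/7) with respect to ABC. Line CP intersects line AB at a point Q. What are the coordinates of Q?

Line CP meets AB where the C-coordinate vanishes; zeroing P's C-weight and renormalizing leaves A, B-weights 2/7 : 2/7 → (1/2, 1/2).
So Q = (1/2)·A + (1/2)·B = (-5/2, 3).

(-5/2, 3)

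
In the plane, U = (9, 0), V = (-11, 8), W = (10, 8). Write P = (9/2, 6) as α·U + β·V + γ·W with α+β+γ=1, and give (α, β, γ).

(1/4, 1/4, 1/2)

Signed area of the reference triangle: [UVW] = ½·(9·(8−8) + (-11)·(8−0) + 10·(0−8)) = ½·(0 − 88 − 80) = -84.
[PVW] = ½·((9/2)·(8−8) + (-11)·(8−6) + 10·(6−8)) = ½·(0 − 22 − 20) = -21, so the U-coordinate is (-21)/(-84) = 1/4.
[UPW] = ½·(9·(6−8) + (9/2)·(8−0) + 10·(0−6)) = ½·(-18 + 36 − 60) = -21, so the V-coordinate is 1/4.
[UVP] = ½·(9·(8−6) + (-11)·(6−0) + (9/2)·(0−8)) = ½·(18 − 66 − 36) = -42, so the W-coordinate is 1/2.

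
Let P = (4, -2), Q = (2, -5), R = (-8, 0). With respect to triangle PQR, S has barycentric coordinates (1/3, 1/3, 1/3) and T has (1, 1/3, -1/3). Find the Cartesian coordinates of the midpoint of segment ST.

(10/3, -3)

Barycentric coordinates of the midpoint are the average: (2/3, 1/3, 0).
Converting: (2/3)·P + (1/3)·Q + 0·R = (10/3, -3).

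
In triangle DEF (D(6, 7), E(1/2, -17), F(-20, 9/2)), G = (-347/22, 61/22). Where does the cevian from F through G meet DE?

(13/4, -5)

Barycentric coordinates of G with respect to DEF: (1/11, 1/11, 9/11).
On side DE the F-coordinate is zero; dropping G's F-weight 9/11 and renormalizing the remaining 1/11 : 1/11 gives weights 1/2, 1/2 on D, E.
H = (1/2)·(6, 7) + (1/2)·(1/2, -17) = (13/4, -5).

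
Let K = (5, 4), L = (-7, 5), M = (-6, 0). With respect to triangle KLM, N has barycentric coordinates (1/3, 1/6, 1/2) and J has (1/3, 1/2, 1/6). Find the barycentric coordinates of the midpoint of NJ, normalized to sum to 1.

(1/3, 1/3, 1/3)

Since both coordinate triples sum to 1, the midpoint's barycentrics are the componentwise average.
(1/3+1/3)/2 = 1/3; similarly 1/3 and 1/3.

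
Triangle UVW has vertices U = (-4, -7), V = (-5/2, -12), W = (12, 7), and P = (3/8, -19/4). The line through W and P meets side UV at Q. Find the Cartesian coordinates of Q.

Barycentric coordinates of P with respect to UVW: (1/2, 1/4, 1/4).
On side UV the W-coordinate is zero; dropping P's W-weight 1/4 and renormalizing the remaining 1/2 : 1/4 gives weights 2/3, 1/3 on U, V.
Q = (2/3)·(-4, -7) + (1/3)·(-5/2, -12) = (-7/2, -26/3).

(-7/2, -26/3)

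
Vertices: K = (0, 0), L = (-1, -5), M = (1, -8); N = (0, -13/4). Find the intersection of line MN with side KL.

Barycentric coordinates of N with respect to KLM: (1/2, 1/4, 1/4).
On side KL the M-coordinate is zero; dropping N's M-weight 1/4 and renormalizing the remaining 1/2 : 1/4 gives weights 2/3, 1/3 on K, L.
J = (2/3)·(0, 0) + (1/3)·(-1, -5) = (-1/3, -5/3).

(-1/3, -5/3)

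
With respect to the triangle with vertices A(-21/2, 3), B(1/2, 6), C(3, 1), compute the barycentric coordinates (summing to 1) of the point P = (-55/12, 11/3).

Signed area of the reference triangle: [ABC] = ½·((-21/2)·(6−1) + (1/2)·(1−3) + 3·(3−6)) = ½·(-105/2 − 1 − 9) = -125/4.
[PBC] = ½·((-55/12)·(6−1) + (1/2)·(1−(11/3)) + 3·(11/3−6)) = ½·(-275/12 − 4/3 − 7) = -125/8, so the A-coordinate is (-125/8)/(-125/4) = 1/2.
[APC] = ½·((-21/2)·(11/3−1) + (-55/12)·(1−3) + 3·(3−(11/3))) = ½·(-28 + 55/6 − 2) = -125/12, so the B-coordinate is 1/3.
[ABP] = ½·((-21/2)·(6−(11/3)) + (1/2)·(11/3−3) + (-55/12)·(3−6)) = ½·(-49/2 + 1/3 + 55/4) = -125/24, so the C-coordinate is 1/6.
Check: 1/2 + 1/3 + 1/6 = 1.

(1/2, 1/3, 1/6)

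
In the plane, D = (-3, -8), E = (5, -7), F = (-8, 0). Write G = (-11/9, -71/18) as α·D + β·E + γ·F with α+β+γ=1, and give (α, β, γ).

(1/18, 1/2, 4/9)

Signed area of the reference triangle: [DEF] = ½·((-3)·(-7−0) + 5·(0−(-8)) + (-8)·(-8−(-7))) = ½·(21 + 40 + 8) = 69/2.
[GEF] = ½·((-11/9)·(-7−0) + 5·(0−(-71/18)) + (-8)·(-71/18−(-7))) = ½·(77/9 + 355/18 − 220/9) = 23/12, so the D-coordinate is (23/12)/(69/2) = 1/18.
[DGF] = ½·((-3)·(-71/18−0) + (-11/9)·(0−(-8)) + (-8)·(-8−(-71/18))) = ½·(71/6 − 88/9 + 292/9) = 69/4, so the E-coordinate is 1/2.
[DEG] = ½·((-3)·(-7−(-71/18)) + 5·(-71/18−(-8)) + (-11/9)·(-8−(-7))) = ½·(55/6 + 365/18 + 11/9) = 46/3, so the F-coordinate is 4/9.
Check: 1/18 + 1/2 + 4/9 = 1.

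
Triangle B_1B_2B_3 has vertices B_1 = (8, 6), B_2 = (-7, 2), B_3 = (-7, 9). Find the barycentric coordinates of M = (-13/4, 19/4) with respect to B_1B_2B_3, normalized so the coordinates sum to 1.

(1/4, 1/2, 1/4)

Signed area of the reference triangle: [B_1B_2B_3] = ½·(8·(2−9) + (-7)·(9−6) + (-7)·(6−2)) = ½·(-56 − 21 − 28) = -105/2.
[MB_2B_3] = ½·((-13/4)·(2−9) + (-7)·(9−(19/4)) + (-7)·(19/4−2)) = ½·(91/4 − 119/4 − 77/4) = -105/8, so the B_1-coordinate is (-105/8)/(-105/2) = 1/4.
[B_1MB_3] = ½·(8·(19/4−9) + (-13/4)·(9−6) + (-7)·(6−(19/4))) = ½·(-34 − 39/4 − 35/4) = -105/4, so the B_2-coordinate is 1/2.
[B_1B_2M] = ½·(8·(2−(19/4)) + (-7)·(19/4−6) + (-13/4)·(6−2)) = ½·(-22 + 35/4 − 13) = -105/8, so the B_3-coordinate is 1/4.
Check: 1/4 + 1/2 + 1/4 = 1.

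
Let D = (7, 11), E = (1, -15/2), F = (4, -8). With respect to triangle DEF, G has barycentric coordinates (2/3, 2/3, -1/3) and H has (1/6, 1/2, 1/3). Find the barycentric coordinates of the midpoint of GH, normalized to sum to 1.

(5/12, 7/12, 0)

Since both coordinate triples sum to 1, the midpoint's barycentrics are the componentwise average.
(2/3+1/6)/2 = 5/12; similarly 7/12 and 0.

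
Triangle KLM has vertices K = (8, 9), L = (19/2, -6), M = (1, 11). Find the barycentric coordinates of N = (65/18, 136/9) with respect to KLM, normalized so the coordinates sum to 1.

(7/9, -1/3, 5/9)

Signed area of the reference triangle: [KLM] = ½·(8·(-6−11) + (19/2)·(11−9) + 1·(9−(-6))) = ½·(-136 + 19 + 15) = -51.
[NLM] = ½·((65/18)·(-6−11) + (19/2)·(11−(136/9)) + 1·(136/9−(-6))) = ½·(-1105/18 − 703/18 + 190/9) = -119/3, so the K-coordinate is (-119/3)/(-51) = 7/9.
[KNM] = ½·(8·(136/9−11) + (65/18)·(11−9) + 1·(9−(136/9))) = ½·(296/9 + 65/9 − 55/9) = 17, so the L-coordinate is -1/3.
[KLN] = ½·(8·(-6−(136/9)) + (19/2)·(136/9−9) + (65/18)·(9−(-6))) = ½·(-1520/9 + 1045/18 + 325/6) = -85/3, so the M-coordinate is 5/9.
Check: 7/9 − 1/3 + 5/9 = 1.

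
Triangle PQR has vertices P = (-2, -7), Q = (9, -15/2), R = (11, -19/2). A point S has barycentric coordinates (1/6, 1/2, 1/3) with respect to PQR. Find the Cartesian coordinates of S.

S = (1/6)·P + (1/2)·Q + (1/3)·R.
x-coordinate: (1/6)·(-2) + (1/2)·9 + (1/3)·11 = 47/6.
y-coordinate: (1/6)·(-7) + (1/2)·(-15/2) + (1/3)·(-19/2) = -97/12.

(47/6, -97/12)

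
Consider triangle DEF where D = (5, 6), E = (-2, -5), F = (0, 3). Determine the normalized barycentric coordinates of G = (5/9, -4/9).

(1/3, 5/9, 1/9)

Signed area of the reference triangle: [DEF] = ½·(5·(-5−3) + (-2)·(3−6) + 0·(6−(-5))) = ½·(-40 + 6 + 0) = -17.
[GEF] = ½·((5/9)·(-5−3) + (-2)·(3−(-4/9)) + 0·(-4/9−(-5))) = ½·(-40/9 − 62/9 + 0) = -17/3, so the D-coordinate is (-17/3)/(-17) = 1/3.
[DGF] = ½·(5·(-4/9−3) + (5/9)·(3−6) + 0·(6−(-4/9))) = ½·(-155/9 − 5/3 + 0) = -85/9, so the E-coordinate is 5/9.
[DEG] = ½·(5·(-5−(-4/9)) + (-2)·(-4/9−6) + (5/9)·(6−(-5))) = ½·(-205/9 + 116/9 + 55/9) = -17/9, so the F-coordinate is 1/9.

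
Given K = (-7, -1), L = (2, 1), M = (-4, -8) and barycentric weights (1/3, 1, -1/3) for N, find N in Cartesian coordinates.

N = (1/3)·K + 1·L + (-1/3)·M.
x-coordinate: (1/3)·(-7) + 1·2 + (-1/3)·(-4) = 1.
y-coordinate: (1/3)·(-1) + 1·1 + (-1/3)·(-8) = 10/3.

(1, 10/3)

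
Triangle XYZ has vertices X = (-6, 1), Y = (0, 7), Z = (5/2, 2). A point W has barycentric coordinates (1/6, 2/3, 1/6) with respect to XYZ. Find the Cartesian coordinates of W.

W = (1/6)·X + (2/3)·Y + (1/6)·Z.
x-coordinate: (1/6)·(-6) + (2/3)·0 + (1/6)·(5/2) = -7/12.
y-coordinate: (1/6)·1 + (2/3)·7 + (1/6)·2 = 31/6.

(-7/12, 31/6)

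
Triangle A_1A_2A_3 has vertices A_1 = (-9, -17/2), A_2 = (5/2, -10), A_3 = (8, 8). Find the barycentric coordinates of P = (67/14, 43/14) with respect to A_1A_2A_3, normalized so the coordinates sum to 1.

(1/7, 1/7, 5/7)

Signed area of the reference triangle: [A_1A_2A_3] = ½·((-9)·(-10−8) + (5/2)·(8−(-17/2)) + 8·(-17/2−(-10))) = ½·(162 + 165/4 + 12) = 861/8.
[PA_2A_3] = ½·((67/14)·(-10−8) + (5/2)·(8−(43/14)) + 8·(43/14−(-10))) = ½·(-603/7 + 345/28 + 732/7) = 123/8, so the A_1-coordinate is (123/8)/(861/8) = 1/7.
[A_1PA_3] = ½·((-9)·(43/14−8) + (67/14)·(8−(-17/2)) + 8·(-17/2−(43/14))) = ½·(621/14 + 2211/28 − 648/7) = 123/8, so the A_2-coordinate is 1/7.
[A_1A_2P] = ½·((-9)·(-10−(43/14)) + (5/2)·(43/14−(-17/2)) + (67/14)·(-17/2−(-10))) = ½·(1647/14 + 405/14 + 201/28) = 615/8, so the A_3-coordinate is 5/7.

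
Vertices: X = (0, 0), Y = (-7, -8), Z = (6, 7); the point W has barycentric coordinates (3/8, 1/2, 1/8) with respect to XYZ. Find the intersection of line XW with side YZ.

(-22/5, -5)

Line XW meets YZ where the X-coordinate vanishes; zeroing W's X-weight and renormalizing leaves Y, Z-weights 1/2 : 1/8 → (4/5, 1/5).
So V = (4/5)·Y + (1/5)·Z = (-22/5, -5).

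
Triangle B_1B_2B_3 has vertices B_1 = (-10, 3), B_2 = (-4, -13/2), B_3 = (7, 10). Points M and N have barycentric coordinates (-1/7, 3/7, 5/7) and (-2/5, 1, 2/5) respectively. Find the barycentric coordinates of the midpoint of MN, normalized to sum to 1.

(-19/70, 5/7, 39/70)

Since both coordinate triples sum to 1, the midpoint's barycentrics are the componentwise average.
(-1/7+-2/5)/2 = -19/70; similarly 5/7 and 39/70.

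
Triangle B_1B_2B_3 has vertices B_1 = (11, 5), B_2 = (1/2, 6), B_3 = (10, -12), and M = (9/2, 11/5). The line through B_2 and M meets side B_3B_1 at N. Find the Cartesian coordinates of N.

Barycentric coordinates of M with respect to B_1B_2B_3: (1/5, 3/5, 1/5).
On side B_3B_1 the B_2-coordinate is zero; dropping M's B_2-weight 3/5 and renormalizing the remaining 1/5 : 1/5 gives weights 1/2, 1/2 on B_3, B_1.
N = (1/2)·(10, -12) + (1/2)·(11, 5) = (21/2, -7/2).

(21/2, -7/2)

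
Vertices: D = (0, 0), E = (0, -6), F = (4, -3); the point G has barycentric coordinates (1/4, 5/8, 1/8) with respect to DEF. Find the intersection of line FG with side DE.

(0, -30/7)

Line FG meets DE where the F-coordinate vanishes; zeroing G's F-weight and renormalizing leaves D, E-weights 1/4 : 5/8 → (2/7, 5/7).
So H = (2/7)·D + (5/7)·E = (0, -30/7).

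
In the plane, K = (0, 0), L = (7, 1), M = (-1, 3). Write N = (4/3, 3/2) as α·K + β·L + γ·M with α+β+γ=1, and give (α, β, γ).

Signed area of the reference triangle: [KLM] = ½·(0·(1−3) + 7·(3−0) + (-1)·(0−1)) = ½·(0 + 21 + 1) = 11.
[NLM] = ½·((4/3)·(1−3) + 7·(3−(3/2)) + (-1)·(3/2−1)) = ½·(-8/3 + 21/2 − 1/2) = 11/3, so the K-coordinate is (11/3)/11 = 1/3.
[KNM] = ½·(0·(3/2−3) + (4/3)·(3−0) + (-1)·(0−(3/2))) = ½·(0 + 4 + 3/2) = 11/4, so the L-coordinate is 1/4.
[KLN] = ½·(0·(1−(3/2)) + 7·(3/2−0) + (4/3)·(0−1)) = ½·(0 + 21/2 − 4/3) = 55/12, so the M-coordinate is 5/12.
Check: 1/3 + 1/4 + 5/12 = 1.

(1/3, 1/4, 5/12)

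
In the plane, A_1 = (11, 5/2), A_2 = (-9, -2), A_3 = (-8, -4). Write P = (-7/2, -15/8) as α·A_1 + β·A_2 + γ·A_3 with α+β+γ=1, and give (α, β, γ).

Signed area of the reference triangle: [A_1A_2A_3] = ½·(11·(-2−(-4)) + (-9)·(-4−(5/2)) + (-8)·(5/2−(-2))) = ½·(22 + 117/2 − 36) = 89/4.
[PA_2A_3] = ½·((-7/2)·(-2−(-4)) + (-9)·(-4−(-15/8)) + (-8)·(-15/8−(-2))) = ½·(-7 + 153/8 − 1) = 89/16, so the A_1-coordinate is (89/16)/(89/4) = 1/4.
[A_1PA_3] = ½·(11·(-15/8−(-4)) + (-7/2)·(-4−(5/2)) + (-8)·(5/2−(-15/8))) = ½·(187/8 + 91/4 − 35) = 89/16, so the A_2-coordinate is 1/4.
[A_1A_2P] = ½·(11·(-2−(-15/8)) + (-9)·(-15/8−(5/2)) + (-7/2)·(5/2−(-2))) = ½·(-11/8 + 315/8 − 63/4) = 89/8, so the A_3-coordinate is 1/2.

(1/4, 1/4, 1/2)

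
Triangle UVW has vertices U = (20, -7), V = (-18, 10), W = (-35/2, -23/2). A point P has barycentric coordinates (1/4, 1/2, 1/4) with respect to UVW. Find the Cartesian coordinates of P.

P = (1/4)·U + (1/2)·V + (1/4)·W.
x-coordinate: (1/4)·20 + (1/2)·(-18) + (1/4)·(-35/2) = -67/8.
y-coordinate: (1/4)·(-7) + (1/2)·10 + (1/4)·(-23/2) = 3/8.

(-67/8, 3/8)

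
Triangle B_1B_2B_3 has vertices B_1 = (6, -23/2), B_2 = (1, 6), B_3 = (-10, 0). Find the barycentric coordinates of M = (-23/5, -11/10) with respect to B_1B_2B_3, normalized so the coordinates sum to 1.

Signed area of the reference triangle: [B_1B_2B_3] = ½·(6·(6−0) + 1·(0−(-23/2)) + (-10)·(-23/2−6)) = ½·(36 + 23/2 + 175) = 445/4.
[MB_2B_3] = ½·((-23/5)·(6−0) + 1·(0−(-11/10)) + (-10)·(-11/10−6)) = ½·(-138/5 + 11/10 + 71) = 89/4, so the B_1-coordinate is (89/4)/(445/4) = 1/5.
[B_1MB_3] = ½·(6·(-11/10−0) + (-23/5)·(0−(-23/2)) + (-10)·(-23/2−(-11/10))) = ½·(-33/5 − 529/10 + 104) = 89/4, so the B_2-coordinate is 1/5.
[B_1B_2M] = ½·(6·(6−(-11/10)) + 1·(-11/10−(-23/2)) + (-23/5)·(-23/2−6)) = ½·(213/5 + 52/5 + 161/2) = 267/4, so the B_3-coordinate is 3/5.
Check: 1/5 + 1/5 + 3/5 = 1.

(1/5, 1/5, 3/5)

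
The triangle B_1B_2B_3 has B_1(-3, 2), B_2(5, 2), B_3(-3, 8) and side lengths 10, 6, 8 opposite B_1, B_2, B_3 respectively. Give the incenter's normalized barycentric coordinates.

The incenter has barycentric coordinates proportional to the opposite side lengths: (10 : 6 : 8).
Normalizing by 10+6+8 = 24 gives (5/12, 1/4, 1/3).

(5/12, 1/4, 1/3)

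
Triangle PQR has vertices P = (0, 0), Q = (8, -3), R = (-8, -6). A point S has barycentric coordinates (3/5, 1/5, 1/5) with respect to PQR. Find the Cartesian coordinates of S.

(0, -9/5)

S = (3/5)·P + (1/5)·Q + (1/5)·R.
x-coordinate: (3/5)·0 + (1/5)·8 + (1/5)·(-8) = 0.
y-coordinate: (3/5)·0 + (1/5)·(-3) + (1/5)·(-6) = -9/5.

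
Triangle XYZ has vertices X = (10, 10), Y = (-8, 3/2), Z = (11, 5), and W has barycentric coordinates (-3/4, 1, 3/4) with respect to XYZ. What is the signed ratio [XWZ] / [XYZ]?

1

The signed ratio [XWZ]/[XYZ] equals the barycentric coordinate of W at vertex Y, which is 1.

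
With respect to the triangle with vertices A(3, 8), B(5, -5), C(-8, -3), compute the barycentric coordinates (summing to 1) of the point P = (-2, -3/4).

Signed area of the reference triangle: [ABC] = ½·(3·(-5−(-3)) + 5·(-3−8) + (-8)·(8−(-5))) = ½·(-6 − 55 − 104) = -165/2.
[PBC] = ½·((-2)·(-5−(-3)) + 5·(-3−(-3/4)) + (-8)·(-3/4−(-5))) = ½·(4 − 45/4 − 34) = -165/8, so the A-coordinate is (-165/8)/(-165/2) = 1/4.
[APC] = ½·(3·(-3/4−(-3)) + (-2)·(-3−8) + (-8)·(8−(-3/4))) = ½·(27/4 + 22 − 70) = -165/8, so the B-coordinate is 1/4.
[ABP] = ½·(3·(-5−(-3/4)) + 5·(-3/4−8) + (-2)·(8−(-5))) = ½·(-51/4 − 175/4 − 26) = -165/4, so the C-coordinate is 1/2.
Check: 1/4 + 1/4 + 1/2 = 1.

(1/4, 1/4, 1/2)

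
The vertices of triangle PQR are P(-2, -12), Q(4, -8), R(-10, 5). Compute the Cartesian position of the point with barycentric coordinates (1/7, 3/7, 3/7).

S = (1/7)·P + (3/7)·Q + (3/7)·R.
x-coordinate: (1/7)·(-2) + (3/7)·4 + (3/7)·(-10) = -20/7.
y-coordinate: (1/7)·(-12) + (3/7)·(-8) + (3/7)·5 = -3.

(-20/7, -3)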